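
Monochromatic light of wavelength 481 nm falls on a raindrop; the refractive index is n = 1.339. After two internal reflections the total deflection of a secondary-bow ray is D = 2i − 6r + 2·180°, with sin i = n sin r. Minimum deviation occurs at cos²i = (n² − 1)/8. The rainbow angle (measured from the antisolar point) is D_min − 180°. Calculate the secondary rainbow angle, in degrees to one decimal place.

52.5°

cos²i = (1.79292 − 1)/8 = 0.09912; i = arccos(0.31483) = 71.650°.
sin r = sin 71.650°/1.339 = 0.70885; r = 45.141°.
D_min = 2·71.650° − 6·45.141° + 360° = 232.451°.
Rainbow angle = D_min − 180° = 52.451°.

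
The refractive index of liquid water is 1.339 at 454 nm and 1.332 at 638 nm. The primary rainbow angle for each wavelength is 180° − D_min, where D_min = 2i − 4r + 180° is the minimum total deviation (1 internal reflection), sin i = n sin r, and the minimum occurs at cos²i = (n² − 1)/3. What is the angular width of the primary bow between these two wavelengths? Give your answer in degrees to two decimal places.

1.01°

At 454 nm (n = 1.339): cos²i = 0.26431 → i = 59.062°, r = 39.834°, D_min = 138.786°, rainbow angle = 41.214°.
At 638 nm (n = 1.332): cos²i = 0.25807 → i = 59.469°, r = 40.290°, D_min = 137.776°, rainbow angle = 42.224°.
Angular width = |41.214° − 42.224°| = 1.010°.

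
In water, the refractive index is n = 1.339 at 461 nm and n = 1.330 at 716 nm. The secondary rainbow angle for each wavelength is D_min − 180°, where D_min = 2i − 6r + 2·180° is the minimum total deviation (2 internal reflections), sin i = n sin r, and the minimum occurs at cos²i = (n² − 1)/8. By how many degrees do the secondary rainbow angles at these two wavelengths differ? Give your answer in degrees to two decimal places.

2.35°

At 461 nm (n = 1.339): cos²i = 0.09912 → i = 71.650°, r = 45.141°, D_min = 232.451°, rainbow angle = 52.451°.
At 716 nm (n = 1.330): cos²i = 0.09611 → i = 71.940°, r = 45.630°, D_min = 230.101°, rainbow angle = 50.101°.
Angular width = |52.451° − 50.101°| = 2.350°.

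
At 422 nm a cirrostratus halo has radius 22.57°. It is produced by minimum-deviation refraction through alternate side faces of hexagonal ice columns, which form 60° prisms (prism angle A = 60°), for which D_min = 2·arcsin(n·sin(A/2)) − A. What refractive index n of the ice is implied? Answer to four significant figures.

Rearranging: n = sin((D_min + A)/2) / sin(A/2).
(D_min + A)/2 = (22.57° + 60°)/2 = 41.285°.
n = sin 41.285° / sin 30° = 0.6598 / 0.5000 = 1.3196.

1.320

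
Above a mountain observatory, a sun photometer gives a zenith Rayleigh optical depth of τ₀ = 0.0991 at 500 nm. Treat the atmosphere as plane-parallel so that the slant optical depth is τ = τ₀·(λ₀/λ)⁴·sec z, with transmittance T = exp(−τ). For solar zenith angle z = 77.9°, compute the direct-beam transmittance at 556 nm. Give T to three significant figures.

sec 77.9° = 4.7706.
τ = 0.0991 × (500/556)⁴ × 4.7706 = 0.0991 × 0.6540 × 4.7706 = 0.3092.
T = exp(−0.3092) = 0.7340.

0.734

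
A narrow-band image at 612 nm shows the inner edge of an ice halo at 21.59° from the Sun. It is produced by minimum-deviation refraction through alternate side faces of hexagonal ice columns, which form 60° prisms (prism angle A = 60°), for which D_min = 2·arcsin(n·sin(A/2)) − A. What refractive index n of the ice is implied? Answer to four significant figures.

Rearranging: n = sin((D_min + A)/2) / sin(A/2).
(D_min + A)/2 = (21.59° + 60°)/2 = 40.795°.
n = sin 40.795° / sin 30° = 0.6534 / 0.5000 = 1.3067.

1.307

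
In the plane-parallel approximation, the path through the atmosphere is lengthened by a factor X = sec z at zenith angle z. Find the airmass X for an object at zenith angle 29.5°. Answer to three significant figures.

1.15

X = sec z = 1/cos 29.5° = 1/0.8704 = 1.1490.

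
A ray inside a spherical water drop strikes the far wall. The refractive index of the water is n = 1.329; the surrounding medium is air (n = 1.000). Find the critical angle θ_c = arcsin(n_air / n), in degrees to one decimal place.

sin θ_c = n_air / n = 1.000 / 1.329 = 0.7524.
θ_c = arcsin(0.7524) = 48.80°.

48.8°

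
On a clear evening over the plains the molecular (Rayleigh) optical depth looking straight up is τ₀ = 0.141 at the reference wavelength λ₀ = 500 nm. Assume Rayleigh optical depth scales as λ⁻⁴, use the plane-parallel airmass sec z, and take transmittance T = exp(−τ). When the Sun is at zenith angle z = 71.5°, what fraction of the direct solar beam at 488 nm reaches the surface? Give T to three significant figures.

0.613

sec 71.5° = 3.1515.
τ = 0.141 × (500/488)⁴ × 3.1515 = 0.141 × 1.1020 × 3.1515 = 0.4897.
T = exp(−0.4897) = 0.6128.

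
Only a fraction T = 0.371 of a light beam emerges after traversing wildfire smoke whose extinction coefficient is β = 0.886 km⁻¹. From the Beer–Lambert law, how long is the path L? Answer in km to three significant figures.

Beer–Lambert: T = exp(−βL) ⇒ L = −ln(T)/β = −ln(0.371)/0.886 = 0.9916/0.886 = 1.119 km.

1.12 km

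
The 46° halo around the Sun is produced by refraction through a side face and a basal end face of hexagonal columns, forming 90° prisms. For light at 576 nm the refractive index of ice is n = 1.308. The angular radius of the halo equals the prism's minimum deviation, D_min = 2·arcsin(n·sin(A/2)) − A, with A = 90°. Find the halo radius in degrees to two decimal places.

45.31°

n·sin(A/2) = 1.308 × sin 45° = 1.308 × 0.7071 = 0.9249.
D_min = 2·arcsin(0.9249) − 90° = 2 × 67.653° − 90° = 45.305°.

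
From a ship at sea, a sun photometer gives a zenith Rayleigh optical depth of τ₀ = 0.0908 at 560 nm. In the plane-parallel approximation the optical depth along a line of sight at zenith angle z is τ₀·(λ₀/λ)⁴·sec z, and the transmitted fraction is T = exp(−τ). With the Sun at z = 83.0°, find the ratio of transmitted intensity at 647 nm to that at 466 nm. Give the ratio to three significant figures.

3.11

Airmass: sec 83.0° = 8.2055.
τ(647 nm) = 0.0908 × (560/647)⁴ × 8.2055 = 0.0908 × 0.5612 × 8.2055 = 0.4181.
τ(466 nm) = 0.0908 × (560/466)⁴ × 8.2055 = 0.0908 × 2.0855 × 8.2055 = 1.5538.
T(647)/T(466) = exp(τ_B − τ_A) = exp(1.1357) = 3.1133.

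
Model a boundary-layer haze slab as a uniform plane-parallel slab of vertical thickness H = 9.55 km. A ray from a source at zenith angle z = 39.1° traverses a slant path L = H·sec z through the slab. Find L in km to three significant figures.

12.3 km

sec z = 1/cos 39.1° = 1.2886.
L = 9.55 × 1.2886 = 12.306 km.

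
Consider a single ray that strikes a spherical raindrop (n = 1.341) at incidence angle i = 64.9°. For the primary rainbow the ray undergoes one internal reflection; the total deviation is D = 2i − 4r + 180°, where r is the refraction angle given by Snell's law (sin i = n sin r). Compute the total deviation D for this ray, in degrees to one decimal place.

sin r = sin 64.9° / 1.341 = 0.9056/1.341 = 0.6753; r = 42.48°.
D = 2·64.9° − 4·42.48° + 180° = 129.80° − 169.91° + 180° = 139.89°.

139.9°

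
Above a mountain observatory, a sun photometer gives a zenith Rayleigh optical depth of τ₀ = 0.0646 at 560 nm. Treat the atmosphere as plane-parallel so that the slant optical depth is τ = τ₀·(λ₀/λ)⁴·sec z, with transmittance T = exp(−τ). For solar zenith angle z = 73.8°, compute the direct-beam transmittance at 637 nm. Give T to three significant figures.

0.871

sec 73.8° = 3.5843.
τ = 0.0646 × (560/637)⁴ × 3.5843 = 0.0646 × 0.5973 × 3.5843 = 0.1383.
T = exp(−0.1383) = 0.8708.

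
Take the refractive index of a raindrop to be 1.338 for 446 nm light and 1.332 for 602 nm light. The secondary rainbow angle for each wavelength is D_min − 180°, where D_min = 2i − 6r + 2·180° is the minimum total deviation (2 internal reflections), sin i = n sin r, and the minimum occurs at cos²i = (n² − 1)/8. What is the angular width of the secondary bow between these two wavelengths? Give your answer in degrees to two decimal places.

At 446 nm (n = 1.338): cos²i = 0.09878 → i = 71.682°, r = 45.195°, D_min = 232.193°, rainbow angle = 52.193°.
At 602 nm (n = 1.332): cos²i = 0.09678 → i = 71.875°, r = 45.520°, D_min = 230.628°, rainbow angle = 50.628°.
Angular width = |52.193° − 50.628°| = 1.564°.

1.56°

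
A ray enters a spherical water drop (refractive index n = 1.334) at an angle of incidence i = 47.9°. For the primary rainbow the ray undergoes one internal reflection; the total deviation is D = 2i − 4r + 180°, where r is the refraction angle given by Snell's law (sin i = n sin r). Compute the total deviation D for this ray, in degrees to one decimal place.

sin r = sin 47.9° / 1.334 = 0.7420/1.334 = 0.5562; r = 33.79°.
D = 2·47.9° − 4·33.79° + 180° = 95.80° − 135.17° + 180° = 140.63°.

140.6°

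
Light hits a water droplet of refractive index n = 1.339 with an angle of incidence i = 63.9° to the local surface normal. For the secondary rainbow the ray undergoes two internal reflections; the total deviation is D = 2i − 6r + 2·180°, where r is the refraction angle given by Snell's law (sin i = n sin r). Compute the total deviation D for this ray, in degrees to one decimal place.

235.1°

sin r = sin 63.9° / 1.339 = 0.8980/1.339 = 0.6707; r = 42.12°.
D = 2·63.9° − 6·42.12° + 2·180° = 127.80° − 252.71° + 360° = 235.09°.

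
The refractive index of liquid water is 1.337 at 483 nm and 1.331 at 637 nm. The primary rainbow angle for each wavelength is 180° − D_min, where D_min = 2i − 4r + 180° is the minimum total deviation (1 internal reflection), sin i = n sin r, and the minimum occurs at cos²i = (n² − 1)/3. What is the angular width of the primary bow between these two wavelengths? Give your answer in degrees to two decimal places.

At 483 nm (n = 1.337): cos²i = 0.26252 → i = 59.178°, r = 39.964°, D_min = 138.500°, rainbow angle = 41.500°.
At 637 nm (n = 1.331): cos²i = 0.25719 → i = 59.527°, r = 40.356°, D_min = 137.630°, rainbow angle = 42.370°.
Angular width = |41.500° − 42.370°| = 0.870°.

0.87°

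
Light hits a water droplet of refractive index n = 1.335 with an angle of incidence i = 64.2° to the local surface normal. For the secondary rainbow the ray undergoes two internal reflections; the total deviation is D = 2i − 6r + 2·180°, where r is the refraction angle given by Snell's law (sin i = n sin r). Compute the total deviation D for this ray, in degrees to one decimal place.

234.0°

sin r = sin 64.2° / 1.335 = 0.9003/1.335 = 0.6744; r = 42.41°.
D = 2·64.2° − 6·42.41° + 2·180° = 128.40° − 254.44° + 360° = 233.96°.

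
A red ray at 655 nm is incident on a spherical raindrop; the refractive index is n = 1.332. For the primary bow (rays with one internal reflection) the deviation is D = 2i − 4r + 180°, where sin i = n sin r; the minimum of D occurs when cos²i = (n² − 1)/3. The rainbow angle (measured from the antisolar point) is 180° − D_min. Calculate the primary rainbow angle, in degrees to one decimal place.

42.2°

cos²i = (1.77422 − 1)/3 = 0.25807; i = arccos(0.50801) = 59.469°.
sin r = sin 59.469°/1.332 = 0.64666; r = 40.290°.
D_min = 2·59.469° − 4·40.290° + 180° = 137.776°.
Rainbow angle = 180° − D_min = 42.224°.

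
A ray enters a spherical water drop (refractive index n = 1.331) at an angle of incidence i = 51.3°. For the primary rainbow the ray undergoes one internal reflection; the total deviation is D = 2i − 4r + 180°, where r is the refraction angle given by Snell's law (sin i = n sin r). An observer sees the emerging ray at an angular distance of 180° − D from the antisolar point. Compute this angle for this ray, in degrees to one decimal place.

sin r = sin 51.3° / 1.331 = 0.7804/1.331 = 0.5863; r = 35.90°.
D = 2·51.3° − 4·35.90° + 180° = 102.60° − 143.59° + 180° = 139.01°.
Angle from antisolar point = 180° − D = 40.99°.

41.0°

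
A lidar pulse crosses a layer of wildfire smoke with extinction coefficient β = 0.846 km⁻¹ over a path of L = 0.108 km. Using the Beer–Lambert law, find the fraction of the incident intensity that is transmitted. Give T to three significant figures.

0.913

τ = β·L = 0.846 × 0.108 = 0.0914.
T = exp(−0.0914) = 0.9127.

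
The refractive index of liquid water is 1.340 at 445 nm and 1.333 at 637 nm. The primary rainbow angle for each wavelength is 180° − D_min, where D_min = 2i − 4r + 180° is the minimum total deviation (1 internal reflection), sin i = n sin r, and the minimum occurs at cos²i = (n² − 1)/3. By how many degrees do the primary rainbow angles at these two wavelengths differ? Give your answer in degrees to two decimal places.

1.01°

At 445 nm (n = 1.340): cos²i = 0.26520 → i = 59.004°, r = 39.770°, D_min = 138.929°, rainbow angle = 41.071°.
At 637 nm (n = 1.333): cos²i = 0.25896 → i = 59.410°, r = 40.225°, D_min = 137.922°, rainbow angle = 42.078°.
Angular width = |41.071° − 42.078°| = 1.007°.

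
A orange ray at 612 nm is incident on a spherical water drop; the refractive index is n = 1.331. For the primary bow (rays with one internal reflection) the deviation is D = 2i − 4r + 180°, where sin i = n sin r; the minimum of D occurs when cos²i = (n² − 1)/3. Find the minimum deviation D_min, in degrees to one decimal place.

137.6°

cos²i = (1.77156 − 1)/3 = 0.25719; i = arccos(0.50714) = 59.527°.
sin r = sin 59.527°/1.331 = 0.64753; r = 40.356°.
D_min = 2·59.527° − 4·40.356° + 180° = 137.630°.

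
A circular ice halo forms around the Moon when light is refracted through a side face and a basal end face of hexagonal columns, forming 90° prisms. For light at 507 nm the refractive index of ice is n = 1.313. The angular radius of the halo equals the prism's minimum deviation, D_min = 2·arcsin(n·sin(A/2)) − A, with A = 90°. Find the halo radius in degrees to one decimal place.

46.4°

n·sin(A/2) = 1.313 × sin 45° = 1.313 × 0.7071 = 0.9284.
D_min = 2·arcsin(0.9284) − 90° = 2 × 68.192° − 90° = 46.383°.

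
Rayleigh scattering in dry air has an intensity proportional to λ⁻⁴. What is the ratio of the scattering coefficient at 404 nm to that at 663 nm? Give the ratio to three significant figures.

7.25

Rayleigh scattering ∝ λ⁻⁴, so the ratio of coefficients is the inverse fourth power of the wavelength ratio.
σ(404)/σ(663) = (663/404)⁴ = (1.6411)⁴ = 7.253.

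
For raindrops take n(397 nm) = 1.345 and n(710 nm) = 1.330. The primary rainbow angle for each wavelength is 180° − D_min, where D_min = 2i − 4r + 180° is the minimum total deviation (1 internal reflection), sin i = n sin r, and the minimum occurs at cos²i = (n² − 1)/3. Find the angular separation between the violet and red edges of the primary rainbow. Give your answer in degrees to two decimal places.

At 397 nm (n = 1.345): cos²i = 0.26967 → i = 58.715°, r = 39.448°, D_min = 139.635°, rainbow angle = 40.365°.
At 710 nm (n = 1.330): cos²i = 0.25630 → i = 59.585°, r = 40.422°, D_min = 137.484°, rainbow angle = 42.516°.
Angular width = |40.365° − 42.516°| = 2.152°.

2.15°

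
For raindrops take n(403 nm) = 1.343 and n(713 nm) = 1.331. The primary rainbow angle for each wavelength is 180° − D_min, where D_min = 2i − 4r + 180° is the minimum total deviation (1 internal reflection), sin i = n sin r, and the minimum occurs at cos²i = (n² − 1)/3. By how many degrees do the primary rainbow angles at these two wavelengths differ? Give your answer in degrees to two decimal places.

1.72°

At 403 nm (n = 1.343): cos²i = 0.26788 → i = 58.830°, r = 39.577°, D_min = 139.354°, rainbow angle = 40.646°.
At 713 nm (n = 1.331): cos²i = 0.25719 → i = 59.527°, r = 40.356°, D_min = 137.630°, rainbow angle = 42.370°.
Angular width = |40.646° − 42.370°| = 1.724°.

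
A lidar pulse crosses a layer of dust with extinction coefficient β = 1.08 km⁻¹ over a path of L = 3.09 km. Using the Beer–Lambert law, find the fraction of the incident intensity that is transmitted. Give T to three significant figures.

τ = β·L = 1.08 × 3.09 = 3.3372.
T = exp(−3.3372) = 0.0355.

0.0355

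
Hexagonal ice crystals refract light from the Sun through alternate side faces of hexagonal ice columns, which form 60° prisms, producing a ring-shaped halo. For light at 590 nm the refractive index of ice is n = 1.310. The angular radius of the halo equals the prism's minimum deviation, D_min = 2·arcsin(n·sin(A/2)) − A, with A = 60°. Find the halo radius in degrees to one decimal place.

n·sin(A/2) = 1.310 × sin 30° = 1.310 × 0.5000 = 0.6550.
D_min = 2·arcsin(0.6550) − 60° = 2 × 40.920° − 60° = 21.839°.

21.8°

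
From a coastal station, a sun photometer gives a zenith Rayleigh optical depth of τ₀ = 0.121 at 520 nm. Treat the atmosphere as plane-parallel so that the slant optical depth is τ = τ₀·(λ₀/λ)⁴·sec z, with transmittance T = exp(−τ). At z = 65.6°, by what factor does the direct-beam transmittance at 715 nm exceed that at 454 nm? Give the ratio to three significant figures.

Airmass: sec 65.6° = 2.4207.
τ(715 nm) = 0.121 × (520/715)⁴ × 2.4207 = 0.121 × 0.2798 × 2.4207 = 0.0819.
τ(454 nm) = 0.121 × (520/454)⁴ × 2.4207 = 0.121 × 1.7210 × 2.4207 = 0.5041.
T(715)/T(454) = exp(τ_B − τ_A) = exp(0.4222) = 1.5252.

1.53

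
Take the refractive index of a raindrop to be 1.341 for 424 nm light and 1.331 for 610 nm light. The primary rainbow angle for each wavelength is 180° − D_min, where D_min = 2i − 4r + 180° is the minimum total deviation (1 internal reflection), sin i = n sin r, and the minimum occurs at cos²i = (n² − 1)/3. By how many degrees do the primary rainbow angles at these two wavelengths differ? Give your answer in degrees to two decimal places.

At 424 nm (n = 1.341): cos²i = 0.26609 → i = 58.946°, r = 39.705°, D_min = 139.071°, rainbow angle = 40.929°.
At 610 nm (n = 1.331): cos²i = 0.25719 → i = 59.527°, r = 40.356°, D_min = 137.630°, rainbow angle = 42.370°.
Angular width = |40.929° − 42.370°| = 1.441°.

1.44°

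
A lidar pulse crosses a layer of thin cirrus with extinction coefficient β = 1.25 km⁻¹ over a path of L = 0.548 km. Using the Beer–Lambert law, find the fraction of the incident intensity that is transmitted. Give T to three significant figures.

τ = β·L = 1.25 × 0.548 = 0.6850.
T = exp(−0.6850) = 0.5041.

0.504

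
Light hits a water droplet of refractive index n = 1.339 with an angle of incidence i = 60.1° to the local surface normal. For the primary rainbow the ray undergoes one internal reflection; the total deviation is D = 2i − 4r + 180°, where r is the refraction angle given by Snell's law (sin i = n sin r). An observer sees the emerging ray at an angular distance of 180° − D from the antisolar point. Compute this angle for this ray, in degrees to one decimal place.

41.2°

sin r = sin 60.1° / 1.339 = 0.8669/1.339 = 0.6474; r = 40.35°.
D = 2·60.1° − 4·40.35° + 180° = 120.20° − 161.39° + 180° = 138.81°.
Angle from antisolar point = 180° − D = 41.19°.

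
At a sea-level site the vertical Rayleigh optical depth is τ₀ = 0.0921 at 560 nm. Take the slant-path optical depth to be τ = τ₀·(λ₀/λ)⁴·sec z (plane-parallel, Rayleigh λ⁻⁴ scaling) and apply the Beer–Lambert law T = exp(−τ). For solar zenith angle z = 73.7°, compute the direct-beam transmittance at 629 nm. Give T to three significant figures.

sec 73.7° = 3.5629.
τ = 0.0921 × (560/629)⁴ × 3.5629 = 0.0921 × 0.6283 × 3.5629 = 0.2062.
T = exp(−0.2062) = 0.8137.

0.814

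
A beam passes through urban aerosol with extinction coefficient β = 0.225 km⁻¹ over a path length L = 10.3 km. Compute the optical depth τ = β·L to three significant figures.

τ = β·L = 0.225 × 10.3 = 2.3175.

2.32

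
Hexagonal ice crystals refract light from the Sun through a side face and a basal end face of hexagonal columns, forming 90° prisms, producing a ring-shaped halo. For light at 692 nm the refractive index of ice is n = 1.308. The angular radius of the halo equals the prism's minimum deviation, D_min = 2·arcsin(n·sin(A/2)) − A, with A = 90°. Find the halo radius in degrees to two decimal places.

n·sin(A/2) = 1.308 × sin 45° = 1.308 × 0.7071 = 0.9249.
D_min = 2·arcsin(0.9249) − 90° = 2 × 67.653° − 90° = 45.305°.

45.31°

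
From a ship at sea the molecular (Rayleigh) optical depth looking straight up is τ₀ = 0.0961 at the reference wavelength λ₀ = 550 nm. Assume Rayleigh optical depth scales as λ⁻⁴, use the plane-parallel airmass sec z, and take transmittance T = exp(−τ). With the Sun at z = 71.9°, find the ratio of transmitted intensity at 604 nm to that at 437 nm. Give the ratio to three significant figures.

Airmass: sec 71.9° = 3.2188.
τ(604 nm) = 0.0961 × (550/604)⁴ × 3.2188 = 0.0961 × 0.6875 × 3.2188 = 0.2127.
τ(437 nm) = 0.0961 × (550/437)⁴ × 3.2188 = 0.0961 × 2.5091 × 3.2188 = 0.7761.
T(604)/T(437) = exp(τ_B − τ_A) = exp(0.5635) = 1.7567.

1.76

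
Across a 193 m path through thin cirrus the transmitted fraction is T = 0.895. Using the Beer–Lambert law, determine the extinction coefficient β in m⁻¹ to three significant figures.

Beer–Lambert: T = exp(−βL) ⇒ β = −ln(T)/L = −ln(0.895)/193 = 0.1109/193 = 0.0005748 m⁻¹.

0.000575 m⁻¹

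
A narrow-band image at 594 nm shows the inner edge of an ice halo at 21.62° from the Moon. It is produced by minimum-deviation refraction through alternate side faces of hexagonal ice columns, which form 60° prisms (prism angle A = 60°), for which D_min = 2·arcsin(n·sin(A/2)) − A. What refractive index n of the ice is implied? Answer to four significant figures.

1.307

Rearranging: n = sin((D_min + A)/2) / sin(A/2).
(D_min + A)/2 = (21.62° + 60°)/2 = 40.810°.
n = sin 40.810° / sin 30° = 0.6536 / 0.5000 = 1.3071.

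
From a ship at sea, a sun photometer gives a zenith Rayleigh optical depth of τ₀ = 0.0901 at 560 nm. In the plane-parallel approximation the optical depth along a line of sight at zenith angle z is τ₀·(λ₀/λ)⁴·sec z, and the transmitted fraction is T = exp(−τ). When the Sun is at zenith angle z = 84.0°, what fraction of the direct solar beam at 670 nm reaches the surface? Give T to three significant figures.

sec 84.0° = 9.5668.
τ = 0.0901 × (560/670)⁴ × 9.5668 = 0.0901 × 0.4880 × 9.5668 = 0.4207.
T = exp(−0.4207) = 0.6566.

0.657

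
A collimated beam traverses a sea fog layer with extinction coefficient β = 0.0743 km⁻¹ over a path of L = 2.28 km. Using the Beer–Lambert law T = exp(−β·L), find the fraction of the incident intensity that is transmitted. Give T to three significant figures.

0.844

τ = β·L = 0.0743 × 2.28 = 0.1694.
T = exp(−0.1694) = 0.8442.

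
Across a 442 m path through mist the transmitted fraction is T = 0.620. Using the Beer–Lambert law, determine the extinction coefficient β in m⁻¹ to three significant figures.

0.00108 m⁻¹

Beer–Lambert: T = exp(−βL) ⇒ β = −ln(T)/L = −ln(0.620)/442 = 0.4780/442 = 0.001082 m⁻¹.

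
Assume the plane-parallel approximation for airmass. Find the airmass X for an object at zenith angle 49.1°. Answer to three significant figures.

X = sec z = 1/cos 49.1° = 1/0.6547 = 1.5273.

1.53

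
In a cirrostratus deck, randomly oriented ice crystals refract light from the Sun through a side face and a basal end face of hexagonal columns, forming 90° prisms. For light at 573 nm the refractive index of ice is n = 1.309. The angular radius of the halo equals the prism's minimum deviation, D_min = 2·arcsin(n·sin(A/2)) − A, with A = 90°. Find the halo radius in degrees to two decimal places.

45.52°

n·sin(A/2) = 1.309 × sin 45° = 1.309 × 0.7071 = 0.9256.
D_min = 2·arcsin(0.9256) − 90° = 2 × 67.759° − 90° = 45.519°.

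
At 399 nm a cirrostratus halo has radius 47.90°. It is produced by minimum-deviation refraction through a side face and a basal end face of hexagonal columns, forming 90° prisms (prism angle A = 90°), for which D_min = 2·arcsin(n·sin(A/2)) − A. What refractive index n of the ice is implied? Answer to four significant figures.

1.320

Rearranging: n = sin((D_min + A)/2) / sin(A/2).
(D_min + A)/2 = (47.90° + 90°)/2 = 68.950°.
n = sin 68.950° / sin 45° = 0.9333 / 0.7071 = 1.3198.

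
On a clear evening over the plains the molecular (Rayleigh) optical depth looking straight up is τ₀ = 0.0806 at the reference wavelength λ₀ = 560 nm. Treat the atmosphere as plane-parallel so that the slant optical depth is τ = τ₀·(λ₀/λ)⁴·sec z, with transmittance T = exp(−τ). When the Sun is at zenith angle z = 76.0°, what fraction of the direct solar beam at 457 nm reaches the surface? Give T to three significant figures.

0.472

sec 76.0° = 4.1336.
τ = 0.0806 × (560/457)⁴ × 4.1336 = 0.0806 × 2.2547 × 4.1336 = 0.7512.
T = exp(−0.7512) = 0.4718.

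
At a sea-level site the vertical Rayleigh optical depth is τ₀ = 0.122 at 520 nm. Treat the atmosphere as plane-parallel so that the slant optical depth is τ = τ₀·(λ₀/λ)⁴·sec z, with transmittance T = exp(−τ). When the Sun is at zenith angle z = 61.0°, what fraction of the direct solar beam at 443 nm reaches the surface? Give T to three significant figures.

sec 61.0° = 2.0627.
τ = 0.122 × (520/443)⁴ × 2.0627 = 0.122 × 1.8984 × 2.0627 = 0.4777.
T = exp(−0.4777) = 0.6202.

0.620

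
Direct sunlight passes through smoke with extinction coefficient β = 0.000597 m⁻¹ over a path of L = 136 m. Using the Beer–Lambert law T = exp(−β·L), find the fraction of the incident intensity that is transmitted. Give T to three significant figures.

0.922

τ = β·L = 0.000597 × 136 = 0.0812.
T = exp(−0.0812) = 0.9220.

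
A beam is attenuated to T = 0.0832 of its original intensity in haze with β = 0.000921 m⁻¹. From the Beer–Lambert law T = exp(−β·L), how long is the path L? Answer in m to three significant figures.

Beer–Lambert: T = exp(−βL) ⇒ L = −ln(T)/β = −ln(0.0832)/0.000921 = 2.4865/0.000921 = 2700 m.

2700 m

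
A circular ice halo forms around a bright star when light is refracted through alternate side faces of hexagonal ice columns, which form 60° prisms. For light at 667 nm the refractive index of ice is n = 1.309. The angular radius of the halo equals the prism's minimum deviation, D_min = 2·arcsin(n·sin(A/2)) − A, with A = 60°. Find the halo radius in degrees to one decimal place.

21.8°

n·sin(A/2) = 1.309 × sin 30° = 1.309 × 0.5000 = 0.6545.
D_min = 2·arcsin(0.6545) − 60° = 2 × 40.882° − 60° = 21.763°.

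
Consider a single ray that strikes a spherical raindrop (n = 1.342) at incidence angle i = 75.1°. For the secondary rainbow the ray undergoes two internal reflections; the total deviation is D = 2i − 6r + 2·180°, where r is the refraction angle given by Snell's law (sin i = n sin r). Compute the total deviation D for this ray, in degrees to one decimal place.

sin r = sin 75.1° / 1.342 = 0.9664/1.342 = 0.7201; r = 46.06°.
D = 2·75.1° − 6·46.06° + 2·180° = 150.20° − 276.38° + 360° = 233.82°.

233.8°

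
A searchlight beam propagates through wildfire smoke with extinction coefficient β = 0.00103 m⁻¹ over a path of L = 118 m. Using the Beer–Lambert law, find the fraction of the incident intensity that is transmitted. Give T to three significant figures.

τ = β·L = 0.00103 × 118 = 0.1215.
T = exp(−0.1215) = 0.8856.

0.886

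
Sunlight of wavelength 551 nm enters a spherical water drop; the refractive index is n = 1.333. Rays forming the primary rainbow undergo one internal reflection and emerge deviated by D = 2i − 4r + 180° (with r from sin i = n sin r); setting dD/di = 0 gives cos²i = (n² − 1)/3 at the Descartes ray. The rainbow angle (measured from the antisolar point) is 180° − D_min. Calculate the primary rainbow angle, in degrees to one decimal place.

42.1°

cos²i = (1.77689 − 1)/3 = 0.25896; i = arccos(0.50888) = 59.410°.
sin r = sin 59.410°/1.333 = 0.64579; r = 40.225°.
D_min = 2·59.410° − 4·40.225° + 180° = 137.922°.
Rainbow angle = 180° − D_min = 42.078°.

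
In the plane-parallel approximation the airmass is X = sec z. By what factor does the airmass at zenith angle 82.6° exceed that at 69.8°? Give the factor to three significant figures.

2.68

X(82.6°)/X(69.8°) = sec 82.6° / sec 69.8° = cos 69.8° / cos 82.6° = 0.3453/0.1288 = 2.6810.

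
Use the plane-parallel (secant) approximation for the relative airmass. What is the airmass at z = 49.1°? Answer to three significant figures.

X = sec z = 1/cos 49.1° = 1/0.6547 = 1.5273.

1.53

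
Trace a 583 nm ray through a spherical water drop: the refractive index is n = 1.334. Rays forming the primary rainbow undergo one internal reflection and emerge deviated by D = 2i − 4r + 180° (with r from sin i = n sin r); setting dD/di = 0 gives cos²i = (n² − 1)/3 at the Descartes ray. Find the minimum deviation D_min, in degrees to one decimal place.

138.1°

cos²i = (1.77956 − 1)/3 = 0.25985; i = arccos(0.50976) = 59.352°.
sin r = sin 59.352°/1.334 = 0.64492; r = 40.159°.
D_min = 2·59.352° − 4·40.159° + 180° = 138.067°.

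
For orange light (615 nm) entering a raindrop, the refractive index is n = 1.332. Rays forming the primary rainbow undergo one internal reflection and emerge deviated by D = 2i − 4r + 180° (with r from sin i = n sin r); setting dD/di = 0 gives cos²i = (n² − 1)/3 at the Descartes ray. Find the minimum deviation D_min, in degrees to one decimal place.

137.8°

cos²i = (1.77422 − 1)/3 = 0.25807; i = arccos(0.50801) = 59.469°.
sin r = sin 59.469°/1.332 = 0.64666; r = 40.290°.
D_min = 2·59.469° − 4·40.290° + 180° = 137.776°.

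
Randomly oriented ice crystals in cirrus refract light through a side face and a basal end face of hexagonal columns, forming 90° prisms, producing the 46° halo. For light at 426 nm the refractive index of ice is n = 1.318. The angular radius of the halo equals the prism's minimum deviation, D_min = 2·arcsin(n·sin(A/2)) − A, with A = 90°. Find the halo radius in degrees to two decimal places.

47.49°

n·sin(A/2) = 1.318 × sin 45° = 1.318 × 0.7071 = 0.9320.
D_min = 2·arcsin(0.9320) − 90° = 2 × 68.743° − 90° = 47.487°.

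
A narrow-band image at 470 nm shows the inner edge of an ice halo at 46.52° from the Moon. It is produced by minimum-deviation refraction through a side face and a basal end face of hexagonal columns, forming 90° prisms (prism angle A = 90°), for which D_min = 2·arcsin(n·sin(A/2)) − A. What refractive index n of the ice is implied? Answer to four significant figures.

1.314

Rearranging: n = sin((D_min + A)/2) / sin(A/2).
(D_min + A)/2 = (46.52° + 90°)/2 = 68.260°.
n = sin 68.260° / sin 45° = 0.9289 / 0.7071 = 1.3136.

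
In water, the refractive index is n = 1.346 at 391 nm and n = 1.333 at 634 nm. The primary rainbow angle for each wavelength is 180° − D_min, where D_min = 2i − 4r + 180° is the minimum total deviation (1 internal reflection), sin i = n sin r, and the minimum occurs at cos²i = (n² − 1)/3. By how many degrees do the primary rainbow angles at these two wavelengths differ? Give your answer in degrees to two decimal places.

At 391 nm (n = 1.346): cos²i = 0.27057 → i = 58.657°, r = 39.384°, D_min = 139.775°, rainbow angle = 40.225°.
At 634 nm (n = 1.333): cos²i = 0.25896 → i = 59.410°, r = 40.225°, D_min = 137.922°, rainbow angle = 42.078°.
Angular width = |40.225° − 42.078°| = 1.853°.

1.85°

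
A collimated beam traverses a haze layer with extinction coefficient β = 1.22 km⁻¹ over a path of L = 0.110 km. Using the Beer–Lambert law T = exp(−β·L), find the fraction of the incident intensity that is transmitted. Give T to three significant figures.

0.874

τ = β·L = 1.22 × 0.110 = 0.1342.
T = exp(−0.1342) = 0.8744.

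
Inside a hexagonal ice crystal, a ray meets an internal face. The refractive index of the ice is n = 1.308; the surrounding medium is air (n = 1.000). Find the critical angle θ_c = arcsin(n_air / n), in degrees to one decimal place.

sin θ_c = n_air / n = 1.000 / 1.308 = 0.7645.
θ_c = arcsin(0.7645) = 49.86°.

49.9°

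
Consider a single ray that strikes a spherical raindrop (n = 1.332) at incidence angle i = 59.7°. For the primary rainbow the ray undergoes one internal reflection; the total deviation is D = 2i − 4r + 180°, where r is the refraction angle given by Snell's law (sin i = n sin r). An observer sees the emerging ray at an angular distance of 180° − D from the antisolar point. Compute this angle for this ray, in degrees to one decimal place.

sin r = sin 59.7° / 1.332 = 0.8634/1.332 = 0.6482; r = 40.41°.
D = 2·59.7° − 4·40.41° + 180° = 119.40° − 161.62° + 180° = 137.78°.
Angle from antisolar point = 180° − D = 42.22°.

42.2°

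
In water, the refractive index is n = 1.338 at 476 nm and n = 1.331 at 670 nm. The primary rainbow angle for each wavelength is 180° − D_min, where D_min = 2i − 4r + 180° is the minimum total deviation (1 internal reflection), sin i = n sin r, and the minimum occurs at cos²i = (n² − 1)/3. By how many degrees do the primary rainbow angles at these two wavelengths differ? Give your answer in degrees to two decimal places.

At 476 nm (n = 1.338): cos²i = 0.26341 → i = 59.120°, r = 39.899°, D_min = 138.643°, rainbow angle = 41.357°.
At 670 nm (n = 1.331): cos²i = 0.25719 → i = 59.527°, r = 40.356°, D_min = 137.630°, rainbow angle = 42.370°.
Angular width = |41.357° − 42.370°| = 1.013°.

1.01°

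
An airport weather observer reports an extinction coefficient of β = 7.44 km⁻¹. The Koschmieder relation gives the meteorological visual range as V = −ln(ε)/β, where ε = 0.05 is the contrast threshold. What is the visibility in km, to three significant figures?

V = −ln(0.05) / 7.44 = 2.996 / 7.44 = 0.4027 km.

0.403 km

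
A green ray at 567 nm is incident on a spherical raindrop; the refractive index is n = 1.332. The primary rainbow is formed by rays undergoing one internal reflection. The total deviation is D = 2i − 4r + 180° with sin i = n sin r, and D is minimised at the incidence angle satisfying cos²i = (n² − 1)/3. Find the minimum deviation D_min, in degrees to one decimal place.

cos²i = (1.77422 − 1)/3 = 0.25807; i = arccos(0.50801) = 59.469°.
sin r = sin 59.469°/1.332 = 0.64666; r = 40.290°.
D_min = 2·59.469° − 4·40.290° + 180° = 137.776°.

137.8°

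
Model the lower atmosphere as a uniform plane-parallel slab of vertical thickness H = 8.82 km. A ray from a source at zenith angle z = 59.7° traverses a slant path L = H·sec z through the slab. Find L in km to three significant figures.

sec z = 1/cos 59.7° = 1.9821.
L = 8.82 × 1.9821 = 17.482 km.

17.5 km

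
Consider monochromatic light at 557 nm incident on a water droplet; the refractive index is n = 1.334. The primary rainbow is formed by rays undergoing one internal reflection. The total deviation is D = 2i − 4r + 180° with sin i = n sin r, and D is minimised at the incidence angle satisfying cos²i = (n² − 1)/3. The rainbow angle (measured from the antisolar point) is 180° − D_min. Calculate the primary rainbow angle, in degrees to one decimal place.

cos²i = (1.77956 − 1)/3 = 0.25985; i = arccos(0.50976) = 59.352°.
sin r = sin 59.352°/1.334 = 0.64492; r = 40.159°.
D_min = 2·59.352° − 4·40.159° + 180° = 138.067°.
Rainbow angle = 180° − D_min = 41.933°.

41.9°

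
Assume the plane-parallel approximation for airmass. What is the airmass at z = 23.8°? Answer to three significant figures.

X = sec z = 1/cos 23.8° = 1/0.9150 = 1.0929.

1.09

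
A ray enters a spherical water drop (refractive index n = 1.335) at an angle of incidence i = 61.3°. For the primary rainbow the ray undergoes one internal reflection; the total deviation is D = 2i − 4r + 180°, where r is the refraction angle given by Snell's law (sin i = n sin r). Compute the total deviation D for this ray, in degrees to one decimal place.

138.3°

sin r = sin 61.3° / 1.335 = 0.8771/1.335 = 0.6570; r = 41.07°.
D = 2·61.3° − 4·41.07° + 180° = 122.60° − 164.30° + 180° = 138.30°.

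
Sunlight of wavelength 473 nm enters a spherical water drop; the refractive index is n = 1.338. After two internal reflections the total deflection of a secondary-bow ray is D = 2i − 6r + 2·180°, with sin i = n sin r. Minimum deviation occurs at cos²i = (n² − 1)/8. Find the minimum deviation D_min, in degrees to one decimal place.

232.2°

cos²i = (1.79024 − 1)/8 = 0.09878; i = arccos(0.31429) = 71.682°.
sin r = sin 71.682°/1.338 = 0.70951; r = 45.195°.
D_min = 2·71.682° − 6·45.195° + 360° = 232.193°.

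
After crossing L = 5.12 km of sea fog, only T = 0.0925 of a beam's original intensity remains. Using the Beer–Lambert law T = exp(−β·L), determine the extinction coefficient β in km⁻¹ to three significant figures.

Beer–Lambert: T = exp(−βL) ⇒ β = −ln(T)/L = −ln(0.0925)/5.12 = 2.3805/5.12 = 0.465 km⁻¹.

0.465 km⁻¹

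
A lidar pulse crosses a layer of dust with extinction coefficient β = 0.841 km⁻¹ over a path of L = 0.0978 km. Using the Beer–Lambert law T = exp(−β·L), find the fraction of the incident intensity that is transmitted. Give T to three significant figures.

τ = β·L = 0.841 × 0.0978 = 0.0822.
T = exp(−0.0822) = 0.9210.

0.921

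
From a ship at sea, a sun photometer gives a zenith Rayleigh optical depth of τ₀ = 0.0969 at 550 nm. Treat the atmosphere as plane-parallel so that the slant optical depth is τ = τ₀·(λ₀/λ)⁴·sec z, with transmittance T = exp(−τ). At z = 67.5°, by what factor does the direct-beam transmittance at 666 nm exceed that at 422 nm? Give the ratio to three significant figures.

Airmass: sec 67.5° = 2.6131.
τ(666 nm) = 0.0969 × (550/666)⁴ × 2.6131 = 0.0969 × 0.4651 × 2.6131 = 0.1178.
τ(422 nm) = 0.0969 × (550/422)⁴ × 2.6131 = 0.0969 × 2.8854 × 2.6131 = 0.7306.
T(666)/T(422) = exp(τ_B − τ_A) = exp(0.6128) = 1.8457.

1.85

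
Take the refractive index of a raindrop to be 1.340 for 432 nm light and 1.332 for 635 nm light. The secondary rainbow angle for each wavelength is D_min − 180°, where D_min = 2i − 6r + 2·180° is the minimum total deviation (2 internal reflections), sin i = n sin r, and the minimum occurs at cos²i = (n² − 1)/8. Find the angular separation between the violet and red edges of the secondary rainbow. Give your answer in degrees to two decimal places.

At 432 nm (n = 1.340): cos²i = 0.09945 → i = 71.618°, r = 45.088°, D_min = 232.709°, rainbow angle = 52.709°.
At 635 nm (n = 1.332): cos²i = 0.09678 → i = 71.875°, r = 45.520°, D_min = 230.628°, rainbow angle = 50.628°.
Angular width = |52.709° − 50.628°| = 2.080°.

2.08°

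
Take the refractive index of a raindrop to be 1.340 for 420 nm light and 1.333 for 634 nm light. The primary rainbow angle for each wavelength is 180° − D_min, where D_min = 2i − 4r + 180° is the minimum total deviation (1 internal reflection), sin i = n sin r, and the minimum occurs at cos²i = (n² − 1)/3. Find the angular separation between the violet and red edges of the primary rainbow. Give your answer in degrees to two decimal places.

1.01°

At 420 nm (n = 1.340): cos²i = 0.26520 → i = 59.004°, r = 39.770°, D_min = 138.929°, rainbow angle = 41.071°.
At 634 nm (n = 1.333): cos²i = 0.25896 → i = 59.410°, r = 40.225°, D_min = 137.922°, rainbow angle = 42.078°.
Angular width = |41.071° − 42.078°| = 1.007°.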